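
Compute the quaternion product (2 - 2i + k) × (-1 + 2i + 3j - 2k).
4 + 3i + 4j - 11k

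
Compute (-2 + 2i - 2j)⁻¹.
-0.1667 - 0.1667i + 0.1667j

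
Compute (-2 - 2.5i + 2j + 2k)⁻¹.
-0.1096 + 0.137i - 0.1096j - 0.1096k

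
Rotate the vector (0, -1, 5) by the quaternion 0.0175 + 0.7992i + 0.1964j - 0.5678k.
(-4.837, -0.333, -1.578)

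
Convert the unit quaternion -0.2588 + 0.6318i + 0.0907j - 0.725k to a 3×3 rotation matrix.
[[-0.0677, -0.2607, -0.9631], [0.4899, -0.8496, 0.1955], [-0.8692, -0.4585, 0.1852]]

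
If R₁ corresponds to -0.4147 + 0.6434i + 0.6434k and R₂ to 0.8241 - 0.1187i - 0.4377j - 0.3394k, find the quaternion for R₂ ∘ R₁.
-0.047 + 0.2978i + 0.0395j + 0.9526k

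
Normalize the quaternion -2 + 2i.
-0.7071 + 0.7071i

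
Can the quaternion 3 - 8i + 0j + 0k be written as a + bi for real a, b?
Yes. The quaternion 3 - 8i has j- and k-coefficients y = z = 0, so it lies in the complex subalgebra spanned by 1 and i.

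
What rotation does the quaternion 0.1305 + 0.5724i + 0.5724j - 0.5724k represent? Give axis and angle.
axis = (√3/3, √3/3, -√3/3), θ = 165°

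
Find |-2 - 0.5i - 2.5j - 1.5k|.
3.571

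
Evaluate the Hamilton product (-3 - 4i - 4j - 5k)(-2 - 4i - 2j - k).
-23 + 14i + 30j + 5k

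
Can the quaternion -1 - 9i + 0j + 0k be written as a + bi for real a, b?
Yes. The quaternion -1 - 9i has j- and k-coefficients y = z = 0, so it lies in the complex subalgebra spanned by 1 and i.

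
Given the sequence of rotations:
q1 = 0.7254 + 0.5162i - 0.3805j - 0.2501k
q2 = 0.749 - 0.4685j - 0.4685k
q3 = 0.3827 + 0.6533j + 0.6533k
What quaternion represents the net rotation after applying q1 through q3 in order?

q2 · q1 = 0.2479 + 0.3255i - 0.8667j - 0.2853k
q3 · q2 · q1 = 0.8475 + 0.5044i + 0.0429j - 0.1599k
0.8475 + 0.5044i + 0.0429j - 0.1599k


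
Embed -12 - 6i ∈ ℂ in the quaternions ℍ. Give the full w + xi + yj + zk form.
-12 - 6i + 0j + 0k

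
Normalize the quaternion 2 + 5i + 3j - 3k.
0.2917 + 0.7293i + 0.4376j - 0.4376k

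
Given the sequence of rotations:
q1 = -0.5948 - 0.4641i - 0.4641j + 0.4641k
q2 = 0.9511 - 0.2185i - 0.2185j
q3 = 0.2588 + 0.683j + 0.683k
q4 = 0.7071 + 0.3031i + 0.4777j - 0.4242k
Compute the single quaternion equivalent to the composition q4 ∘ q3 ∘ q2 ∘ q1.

q2 · q1 = -0.7685 - 0.4128i - 0.21j + 0.4414k
q3 · q2 · q1 = -0.3569 + 0.3381i - 0.8612j - 0.1287k
q4 · q3 · q2 · q1 = 0.002 - 0.2959i - 0.8839j - 0.3621k
0.002 - 0.2959i - 0.8839j - 0.3621k


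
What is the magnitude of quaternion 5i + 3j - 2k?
√38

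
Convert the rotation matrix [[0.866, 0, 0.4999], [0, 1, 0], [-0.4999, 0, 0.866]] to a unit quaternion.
0.9659 + 0.2588j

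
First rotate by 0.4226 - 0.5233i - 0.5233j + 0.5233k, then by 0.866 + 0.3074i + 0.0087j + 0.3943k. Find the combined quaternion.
0.325 - 0.1124i - 0.8167j + 0.4635k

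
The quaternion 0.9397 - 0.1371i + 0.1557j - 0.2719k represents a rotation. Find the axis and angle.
axis = (-0.4009, 0.4553, -0.795), θ = 40°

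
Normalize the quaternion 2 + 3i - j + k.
0.5164 + 0.7746i - 0.2582j + 0.2582k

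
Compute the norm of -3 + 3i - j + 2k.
√23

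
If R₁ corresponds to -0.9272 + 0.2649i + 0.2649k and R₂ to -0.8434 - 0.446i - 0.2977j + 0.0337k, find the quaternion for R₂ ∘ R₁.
0.8912 + 0.1113i + 0.4031j - 0.1758k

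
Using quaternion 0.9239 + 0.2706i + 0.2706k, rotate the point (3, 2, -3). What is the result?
(1.121, 4.414, -1.121)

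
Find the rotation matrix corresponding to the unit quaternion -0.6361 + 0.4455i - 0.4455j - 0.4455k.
[[0.2061, -0.9637, 0.1698], [0.1698, 0.2061, 0.9637], [-0.9637, -0.1698, 0.2061]]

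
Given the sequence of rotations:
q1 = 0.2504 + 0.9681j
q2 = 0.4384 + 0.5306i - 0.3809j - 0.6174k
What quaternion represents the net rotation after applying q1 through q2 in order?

q2 · q1 = 0.4785 + 0.7306i + 0.329j + 0.3591k
0.4785 + 0.7306i + 0.329j + 0.3591k


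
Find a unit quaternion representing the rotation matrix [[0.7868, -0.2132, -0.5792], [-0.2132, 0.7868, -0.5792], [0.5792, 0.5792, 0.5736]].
0.887 + 0.3265i - 0.3265j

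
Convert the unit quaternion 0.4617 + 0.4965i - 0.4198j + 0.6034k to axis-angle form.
axis = (0.5597, -0.4733, 0.6802), θ = 125°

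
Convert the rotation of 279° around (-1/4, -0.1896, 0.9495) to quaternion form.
-0.7604 - 0.1624i - 0.1231j + 0.6167k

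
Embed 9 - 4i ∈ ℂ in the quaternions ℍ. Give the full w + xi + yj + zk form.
9 - 4i + 0j + 0k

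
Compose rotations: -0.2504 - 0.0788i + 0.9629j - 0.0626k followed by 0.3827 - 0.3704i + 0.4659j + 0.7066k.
-0.5294 - 0.647i + 0.173j - 0.5208k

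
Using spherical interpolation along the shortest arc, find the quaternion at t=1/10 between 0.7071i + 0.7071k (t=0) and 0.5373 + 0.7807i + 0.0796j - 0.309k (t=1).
0.07 + 0.7727i + 0.0104j + 0.6308k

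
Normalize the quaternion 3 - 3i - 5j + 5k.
0.3638 - 0.3638i - 0.6063j + 0.6063k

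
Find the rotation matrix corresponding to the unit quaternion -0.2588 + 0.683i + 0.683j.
[[0.067, 0.933, -0.3535], [0.933, 0.067, 0.3535], [0.3535, -0.3535, -0.866]]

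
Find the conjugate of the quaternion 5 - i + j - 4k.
5 + i - j + 4k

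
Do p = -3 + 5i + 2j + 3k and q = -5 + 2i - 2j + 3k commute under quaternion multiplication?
No: pq = -19i - 13j - 38k ≠ -43i + 5j - 10k = qp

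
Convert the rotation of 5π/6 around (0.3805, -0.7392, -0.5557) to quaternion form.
0.2588 + 0.3675i - 0.714j - 0.5368k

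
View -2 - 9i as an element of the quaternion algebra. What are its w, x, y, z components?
-2 - 9i + 0j + 0k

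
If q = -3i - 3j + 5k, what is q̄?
3i + 3j - 5k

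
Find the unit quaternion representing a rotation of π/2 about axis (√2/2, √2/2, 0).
0.7071 + 0.5i + 0.5j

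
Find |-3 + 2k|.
√13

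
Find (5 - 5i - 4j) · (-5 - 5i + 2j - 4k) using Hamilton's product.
-42 + 16i + 10j - 50k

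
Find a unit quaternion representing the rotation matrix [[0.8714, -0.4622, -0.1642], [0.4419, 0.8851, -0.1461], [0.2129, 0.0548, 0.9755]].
0.9659 + 0.052i - 0.0976j + 0.234k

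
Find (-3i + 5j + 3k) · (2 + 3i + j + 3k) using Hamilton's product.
-5 + 6i + 28j - 12k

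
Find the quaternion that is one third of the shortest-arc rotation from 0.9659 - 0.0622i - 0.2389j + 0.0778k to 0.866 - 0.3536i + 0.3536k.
0.957 - 0.1644i - 0.1628j + 0.175k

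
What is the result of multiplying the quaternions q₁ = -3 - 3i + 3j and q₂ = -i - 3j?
6 + 3i + 9j + 12k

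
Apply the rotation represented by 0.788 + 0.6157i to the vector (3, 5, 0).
(3, 1.209, 4.852)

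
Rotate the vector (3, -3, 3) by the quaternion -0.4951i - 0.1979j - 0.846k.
(0.396, 4.357, 2.803)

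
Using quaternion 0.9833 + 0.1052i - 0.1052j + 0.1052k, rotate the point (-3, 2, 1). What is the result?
(-3.51, 1.128, 0.638)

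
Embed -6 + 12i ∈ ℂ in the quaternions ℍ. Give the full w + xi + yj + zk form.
-6 + 12i + 0j + 0k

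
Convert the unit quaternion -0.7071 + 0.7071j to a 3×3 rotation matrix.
[[0, 0, -1], [0, 1, 0], [1, 0, 0]]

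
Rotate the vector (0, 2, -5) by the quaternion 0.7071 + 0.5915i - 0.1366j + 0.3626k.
(-2.528, 4.752, 0.16)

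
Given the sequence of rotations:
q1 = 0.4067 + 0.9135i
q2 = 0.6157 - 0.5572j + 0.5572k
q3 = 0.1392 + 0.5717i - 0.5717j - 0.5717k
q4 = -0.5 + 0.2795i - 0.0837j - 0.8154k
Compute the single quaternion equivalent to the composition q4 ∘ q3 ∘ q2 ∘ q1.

q2 · q1 = 0.2504 + 0.5624i + 0.2824j + 0.7356k
q3 · q2 · q1 = 0.2953 - 0.0377i - 0.8459j + 0.4422k
q4 · q3 · q2 · q1 = 0.1527 - 0.6254i + 0.3054j - 0.7015k
0.1527 - 0.6254i + 0.3054j - 0.7015k


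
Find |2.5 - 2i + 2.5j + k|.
4.183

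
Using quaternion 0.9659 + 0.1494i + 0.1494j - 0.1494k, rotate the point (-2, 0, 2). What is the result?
(-1.333, -0.179, 2.488)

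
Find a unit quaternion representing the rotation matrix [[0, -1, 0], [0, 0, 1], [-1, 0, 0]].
0.5 - 0.5i + 0.5j + 0.5k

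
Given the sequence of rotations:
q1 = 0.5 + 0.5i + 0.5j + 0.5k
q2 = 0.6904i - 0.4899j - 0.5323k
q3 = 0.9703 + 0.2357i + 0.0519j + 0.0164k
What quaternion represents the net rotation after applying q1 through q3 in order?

q2 · q1 = 0.1659 + 0.3664i - 0.8563j + 0.324k
q3 · q2 · q1 = 0.1137 + 0.4255i - 0.8926j + 0.0963k
0.1137 + 0.4255i - 0.8926j + 0.0963k


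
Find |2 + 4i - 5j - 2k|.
7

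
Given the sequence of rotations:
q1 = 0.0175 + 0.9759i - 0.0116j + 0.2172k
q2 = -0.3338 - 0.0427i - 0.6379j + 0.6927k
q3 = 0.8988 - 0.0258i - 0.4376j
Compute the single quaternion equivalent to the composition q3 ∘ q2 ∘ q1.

q2 · q1 = -0.122 - 0.457i + 0.678j + 0.5626k
q3 · q2 · q1 = 0.1752 - 0.6538i + 0.6773j + 0.2882k
0.1752 - 0.6538i + 0.6773j + 0.2882k


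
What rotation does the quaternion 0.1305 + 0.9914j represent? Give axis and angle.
axis = (0, 1, 0), θ = 165°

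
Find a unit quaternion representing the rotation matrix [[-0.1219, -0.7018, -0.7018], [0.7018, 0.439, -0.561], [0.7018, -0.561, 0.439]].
0.6626 - 0.5296j + 0.5296k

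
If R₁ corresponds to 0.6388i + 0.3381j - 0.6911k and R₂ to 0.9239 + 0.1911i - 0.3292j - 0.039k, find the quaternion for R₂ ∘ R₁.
-0.0377 + 0.8309i + 0.4195j - 0.3636k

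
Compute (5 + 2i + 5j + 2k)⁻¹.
0.0862 - 0.0345i - 0.0862j - 0.0345k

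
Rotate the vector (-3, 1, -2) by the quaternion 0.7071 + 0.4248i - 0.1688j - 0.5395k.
(0.931, 3.613, 0.278)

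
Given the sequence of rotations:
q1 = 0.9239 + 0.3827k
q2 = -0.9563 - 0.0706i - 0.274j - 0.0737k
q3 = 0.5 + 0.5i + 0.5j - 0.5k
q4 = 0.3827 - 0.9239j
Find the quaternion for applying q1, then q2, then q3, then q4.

q2 · q1 = -0.8553 - 0.1701i - 0.2261j - 0.4341k
q3 · q2 · q1 = -0.4466 - 0.8428i - 0.2386j + 0.1826k
q4 · q3 · q2 · q1 = -0.3914 - 0.4912i + 0.3213j - 0.7088k
-0.3914 - 0.4912i + 0.3213j - 0.7088k


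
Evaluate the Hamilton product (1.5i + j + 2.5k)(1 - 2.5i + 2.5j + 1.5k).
-2.5 - 3.25i - 7.5j + 8.75k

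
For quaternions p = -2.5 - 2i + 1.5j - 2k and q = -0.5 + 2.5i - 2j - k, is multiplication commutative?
No: pq = 7.25 - 10.75i - 2.75j + 3.75k ≠ 7.25 + 0.25i + 11.25j + 3.25k = qp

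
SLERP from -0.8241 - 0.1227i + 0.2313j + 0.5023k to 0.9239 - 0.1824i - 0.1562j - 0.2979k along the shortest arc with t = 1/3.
-0.8723 - 0.0208i + 0.2097j + 0.4412k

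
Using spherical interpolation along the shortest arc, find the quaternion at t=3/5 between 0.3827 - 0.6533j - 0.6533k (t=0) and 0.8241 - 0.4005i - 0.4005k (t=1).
0.7222 - 0.266i - 0.2984j - 0.5644k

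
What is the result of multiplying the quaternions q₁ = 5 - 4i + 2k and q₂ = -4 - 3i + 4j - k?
-30 - 7i + 10j - 29k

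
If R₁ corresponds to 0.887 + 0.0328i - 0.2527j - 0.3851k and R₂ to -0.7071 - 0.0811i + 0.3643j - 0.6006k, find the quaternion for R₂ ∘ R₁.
-0.7638 - 0.3872i + 0.4509j - 0.2519k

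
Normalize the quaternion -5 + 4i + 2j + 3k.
-0.6804 + 0.5443i + 0.2722j + 0.4082k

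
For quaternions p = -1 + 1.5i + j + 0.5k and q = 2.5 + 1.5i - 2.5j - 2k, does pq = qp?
No: pq = -1.25 + 1.5i + 8.75j - 2k ≠ -1.25 + 3i + 1.25j + 8.5k = qp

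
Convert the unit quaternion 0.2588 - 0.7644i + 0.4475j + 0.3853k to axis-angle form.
axis = (-0.7914, 0.4633, 0.3989), θ = 5π/6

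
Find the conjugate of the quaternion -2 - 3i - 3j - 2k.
-2 + 3i + 3j + 2k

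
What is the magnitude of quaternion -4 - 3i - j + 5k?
√51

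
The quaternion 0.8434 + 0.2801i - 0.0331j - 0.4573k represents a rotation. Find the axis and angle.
axis = (0.5213, -0.0616, -0.8511), θ = 65°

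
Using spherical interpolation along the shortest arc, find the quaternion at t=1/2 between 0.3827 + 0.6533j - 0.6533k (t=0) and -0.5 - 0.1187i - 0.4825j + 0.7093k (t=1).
0.4447 + 0.0598i + 0.5722j - 0.6865k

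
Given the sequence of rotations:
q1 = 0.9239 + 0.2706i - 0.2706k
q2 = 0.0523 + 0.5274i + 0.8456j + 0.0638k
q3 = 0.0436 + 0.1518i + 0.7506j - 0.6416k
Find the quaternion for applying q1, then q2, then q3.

q2 · q1 = -0.0771 + 0.2726i + 0.9412j - 0.184k
q3 · q2 · q1 = -0.8693 + 0.4659i - 0.1638j - 0.0203k
-0.8693 + 0.4659i - 0.1638j - 0.0203k


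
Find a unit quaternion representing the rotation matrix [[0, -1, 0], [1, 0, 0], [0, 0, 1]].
0.7071 + 0.7071k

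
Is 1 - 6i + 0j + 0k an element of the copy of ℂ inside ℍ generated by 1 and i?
Yes. The quaternion 1 - 6i has j- and k-coefficients y = z = 0, so it lies in the complex subalgebra spanned by 1 and i.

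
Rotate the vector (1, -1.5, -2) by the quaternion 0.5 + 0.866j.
(-2.232, -1.5, 0.134)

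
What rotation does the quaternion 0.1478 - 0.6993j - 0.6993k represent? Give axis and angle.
axis = (0, -√2/2, -√2/2), θ = 163°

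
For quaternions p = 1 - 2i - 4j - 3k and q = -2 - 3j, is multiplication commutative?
No: pq = -14 - 5i + 5j + 12k ≠ -14 + 13i + 5j = qp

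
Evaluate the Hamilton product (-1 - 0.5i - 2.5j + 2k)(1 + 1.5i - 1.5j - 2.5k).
1 + 7.25i + 0.75j + 9k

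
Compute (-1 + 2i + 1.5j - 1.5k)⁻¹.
-0.1053 - 0.2105i - 0.1579j + 0.1579k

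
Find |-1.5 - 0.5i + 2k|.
2.55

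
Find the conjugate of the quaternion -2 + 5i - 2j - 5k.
-2 - 5i + 2j + 5k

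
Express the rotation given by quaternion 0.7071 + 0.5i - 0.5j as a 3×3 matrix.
[[0.5, -0.5, -0.7071], [-0.5, 0.5, -0.7071], [0.7071, 0.7071, 0]]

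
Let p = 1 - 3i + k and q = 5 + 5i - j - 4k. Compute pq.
24 - 9i - 8j + 4k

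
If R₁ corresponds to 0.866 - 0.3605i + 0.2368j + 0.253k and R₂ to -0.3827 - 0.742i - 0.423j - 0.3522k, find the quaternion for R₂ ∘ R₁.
-0.4096 - 0.5282i - 0.1422j - 0.73k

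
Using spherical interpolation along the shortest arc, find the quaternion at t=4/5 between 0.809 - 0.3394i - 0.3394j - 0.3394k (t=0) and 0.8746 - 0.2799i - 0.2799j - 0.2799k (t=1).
0.8625 - 0.2922i - 0.2922j - 0.2922k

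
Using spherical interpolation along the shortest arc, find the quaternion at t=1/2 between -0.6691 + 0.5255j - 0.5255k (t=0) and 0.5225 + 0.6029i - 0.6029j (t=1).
-0.6527 - 0.3302i + 0.6181j - 0.2878k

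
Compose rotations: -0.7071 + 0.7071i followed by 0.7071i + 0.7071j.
-0.5 - 0.5i - 0.5j - 0.5k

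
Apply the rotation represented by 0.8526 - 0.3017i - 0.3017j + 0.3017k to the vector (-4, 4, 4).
(-6.659, 1.087, -1.572)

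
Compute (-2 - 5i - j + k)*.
-2 + 5i + j - k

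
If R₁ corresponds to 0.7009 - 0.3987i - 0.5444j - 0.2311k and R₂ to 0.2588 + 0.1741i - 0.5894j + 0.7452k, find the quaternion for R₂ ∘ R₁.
0.1022 + 0.5607i - 0.8109j + 0.1327k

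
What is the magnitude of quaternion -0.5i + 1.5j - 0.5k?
1.658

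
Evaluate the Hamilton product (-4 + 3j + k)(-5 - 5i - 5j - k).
36 + 22i + 14k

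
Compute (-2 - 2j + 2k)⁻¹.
-0.1667 + 0.1667j - 0.1667k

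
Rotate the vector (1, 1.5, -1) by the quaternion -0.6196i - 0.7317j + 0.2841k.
(1.48, 1.429, -0.137)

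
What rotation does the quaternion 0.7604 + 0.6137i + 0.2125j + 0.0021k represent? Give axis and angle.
axis = (0.945, 0.3272, 0.0032), θ = 81°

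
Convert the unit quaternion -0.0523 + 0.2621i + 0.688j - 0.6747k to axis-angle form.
axis = (0.2625, 0.6889, -0.6756), θ = 186°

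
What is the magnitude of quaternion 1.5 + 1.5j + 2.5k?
3.279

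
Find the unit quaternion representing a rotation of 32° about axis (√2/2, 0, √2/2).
0.9613 + 0.1949i + 0.1949k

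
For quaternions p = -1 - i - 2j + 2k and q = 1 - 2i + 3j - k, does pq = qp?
No: pq = 5 - 3i - 10j - 4k ≠ 5 + 5i + 10k = qp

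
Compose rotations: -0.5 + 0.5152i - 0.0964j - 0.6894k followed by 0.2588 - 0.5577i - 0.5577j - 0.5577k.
-0.2803 + 0.7429i - 0.4179j + 0.4415k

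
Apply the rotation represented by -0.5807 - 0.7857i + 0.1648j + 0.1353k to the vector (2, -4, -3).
(3.437, 2.857, -3.004)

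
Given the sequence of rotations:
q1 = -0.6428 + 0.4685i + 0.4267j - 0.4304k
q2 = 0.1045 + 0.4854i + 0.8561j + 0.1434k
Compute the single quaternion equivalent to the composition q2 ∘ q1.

q2 · q1 = -0.5982 - 0.6927i - 0.2296j - 0.3311k
-0.5982 - 0.6927i - 0.2296j - 0.3311k


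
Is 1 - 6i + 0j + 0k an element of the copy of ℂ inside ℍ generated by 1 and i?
Yes. The quaternion 1 - 6i has j- and k-coefficients y = z = 0, so it lies in the complex subalgebra spanned by 1 and i.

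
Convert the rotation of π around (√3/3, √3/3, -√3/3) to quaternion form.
0.5774i + 0.5774j - 0.5774k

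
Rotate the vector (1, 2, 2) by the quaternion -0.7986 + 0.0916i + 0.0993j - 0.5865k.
(-2.077, 1.605, 1.453)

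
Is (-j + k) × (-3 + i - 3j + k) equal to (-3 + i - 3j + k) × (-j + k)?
No: pq = -4 + 2i + 4j - 2k ≠ -4 - 2i + 2j - 4k = qp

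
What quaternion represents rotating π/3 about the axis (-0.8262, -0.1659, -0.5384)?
0.866 - 0.4131i - 0.0829j - 0.2692k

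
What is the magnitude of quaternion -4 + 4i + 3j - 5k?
√66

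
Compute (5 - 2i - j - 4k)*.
5 + 2i + j + 4k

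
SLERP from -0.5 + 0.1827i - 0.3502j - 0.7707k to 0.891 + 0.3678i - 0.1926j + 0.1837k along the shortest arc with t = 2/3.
-0.8706 - 0.2028i + 0.0038j - 0.4482k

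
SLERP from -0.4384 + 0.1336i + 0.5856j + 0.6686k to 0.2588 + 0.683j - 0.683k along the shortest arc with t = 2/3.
-0.4112 + 0.061i - 0.2896j + 0.8622k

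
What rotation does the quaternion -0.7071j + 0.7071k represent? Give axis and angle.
axis = (0, -√2/2, √2/2), θ = π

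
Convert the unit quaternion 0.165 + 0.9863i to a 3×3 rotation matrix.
[[1, 0, 0], [0, -0.9456, -0.3255], [0, 0.3255, -0.9456]]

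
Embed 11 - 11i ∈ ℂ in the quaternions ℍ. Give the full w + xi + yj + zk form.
11 - 11i + 0j + 0k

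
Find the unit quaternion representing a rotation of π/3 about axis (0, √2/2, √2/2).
0.866 + 0.3536j + 0.3536k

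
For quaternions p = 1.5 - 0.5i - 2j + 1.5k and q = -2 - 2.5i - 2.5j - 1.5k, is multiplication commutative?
No: pq = -7 + 4i - 4.25j - 9k ≠ -7 - 9.5i + 4.75j - 1.5k = qp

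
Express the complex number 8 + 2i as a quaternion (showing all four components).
8 + 2i + 0j + 0k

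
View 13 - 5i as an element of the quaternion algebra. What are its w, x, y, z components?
13 - 5i + 0j + 0k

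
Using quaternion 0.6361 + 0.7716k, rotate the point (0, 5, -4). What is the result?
(-4.908, -0.954, -4)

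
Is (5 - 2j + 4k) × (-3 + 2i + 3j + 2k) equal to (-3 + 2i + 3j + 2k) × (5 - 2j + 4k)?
No: pq = -17 - 6i + 29j + 2k ≠ -17 + 26i + 13j - 6k = qp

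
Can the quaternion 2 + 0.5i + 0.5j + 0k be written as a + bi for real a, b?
No. The quaternion 2 + 0.5i + 0.5j has j-coefficient y = 0.5 and k-coefficient z = 0, not both zero, so it does not lie in the complex subalgebra spanned by 1 and i.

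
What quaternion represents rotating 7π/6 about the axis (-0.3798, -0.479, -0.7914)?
-0.2588 - 0.3669i - 0.4627j - 0.7644k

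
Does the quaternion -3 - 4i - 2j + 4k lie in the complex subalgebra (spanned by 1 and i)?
No. The quaternion -3 - 4i - 2j + 4k has j-coefficient y = -2 and k-coefficient z = 4, not both zero, so it does not lie in the complex subalgebra spanned by 1 and i.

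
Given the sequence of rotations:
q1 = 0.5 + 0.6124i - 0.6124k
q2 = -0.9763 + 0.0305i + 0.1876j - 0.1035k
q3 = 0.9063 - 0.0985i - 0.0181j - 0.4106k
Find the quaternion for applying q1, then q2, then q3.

q2 · q1 = -0.5702 - 0.6975i + 0.0491j + 0.4312k
q3 · q2 · q1 = -0.4075 - 0.5636i + 0.3837j + 0.6075k
-0.4075 - 0.5636i + 0.3837j + 0.6075k


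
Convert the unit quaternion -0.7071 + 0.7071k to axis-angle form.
axis = (0, 0, 1), θ = 3π/2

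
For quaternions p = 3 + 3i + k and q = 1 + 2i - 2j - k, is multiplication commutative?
No: pq = -2 + 11i - j - 8k ≠ -2 + 7i - 11j + 4k = qp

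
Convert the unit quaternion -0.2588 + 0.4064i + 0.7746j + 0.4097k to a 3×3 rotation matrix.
[[-0.5357, 0.8417, -0.0679], [0.4175, 0.334, 0.8451], [0.7339, 0.4244, -0.5303]]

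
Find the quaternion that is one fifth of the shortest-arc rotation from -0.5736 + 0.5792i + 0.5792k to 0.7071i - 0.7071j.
-0.4999 + 0.6813i - 0.1765j + 0.5048k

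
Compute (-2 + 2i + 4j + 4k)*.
-2 - 2i - 4j - 4k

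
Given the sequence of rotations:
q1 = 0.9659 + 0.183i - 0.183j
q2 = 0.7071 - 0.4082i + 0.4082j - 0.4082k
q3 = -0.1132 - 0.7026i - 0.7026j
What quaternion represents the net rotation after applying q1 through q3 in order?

q2 · q1 = 0.8324 - 0.3396i + 0.1902j - 0.3943k
q3 · q2 · q1 = -0.1992 - 0.2694i - 0.8834j - 0.3276k
-0.1992 - 0.2694i - 0.8834j - 0.3276k


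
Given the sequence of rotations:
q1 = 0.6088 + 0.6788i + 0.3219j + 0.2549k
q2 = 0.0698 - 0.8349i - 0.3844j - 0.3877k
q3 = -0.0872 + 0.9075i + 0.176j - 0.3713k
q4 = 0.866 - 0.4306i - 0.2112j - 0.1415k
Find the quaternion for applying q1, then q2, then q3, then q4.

q2 · q1 = 0.8318 - 0.4341i - 0.2619j - 0.2261k
q3 · q2 · q1 = 0.2836 + 0.6557i + 0.5356j - 0.4504k
q4 · q3 · q2 · q1 = 0.5773 + 0.6166i + 0.1172j - 0.5223k
0.5773 + 0.6166i + 0.1172j - 0.5223k


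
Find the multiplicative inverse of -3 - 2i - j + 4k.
-0.1 + 0.0667i + 0.0333j - 0.1333k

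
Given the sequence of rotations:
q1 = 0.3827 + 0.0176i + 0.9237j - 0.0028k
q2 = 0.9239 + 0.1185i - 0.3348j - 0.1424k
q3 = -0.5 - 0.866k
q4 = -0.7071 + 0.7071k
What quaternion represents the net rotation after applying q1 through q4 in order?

q2 · q1 = 0.6603 + 0.1941i + 0.7231j + 0.0583k
q3 · q2 · q1 = -0.2797 + 0.5292i - 0.5296j - 0.601k
q4 · q3 · q2 · q1 = 0.6227 + 0.0003i + 0.7487j + 0.2272k
0.6227 + 0.0003i + 0.7487j + 0.2272k


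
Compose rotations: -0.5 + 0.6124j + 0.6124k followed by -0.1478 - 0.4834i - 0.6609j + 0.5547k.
0.1389 - 0.5027i + 0.536j - 0.6639k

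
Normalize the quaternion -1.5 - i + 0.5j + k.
-0.7071 - 0.4714i + 0.2357j + 0.4714k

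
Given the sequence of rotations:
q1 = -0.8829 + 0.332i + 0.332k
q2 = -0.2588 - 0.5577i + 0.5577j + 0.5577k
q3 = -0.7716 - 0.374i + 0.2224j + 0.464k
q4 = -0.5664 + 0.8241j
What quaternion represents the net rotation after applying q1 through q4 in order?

q2 · q1 = 0.2285 + 0.5916i - 0.1221j - 0.7635k
q3 · q2 · q1 = 0.4264 - 0.6551i + 0.134j + 0.6092k
q4 · q3 · q2 · q1 = -0.3519 + 0.8731i + 0.2755j + 0.1948k
-0.3519 + 0.8731i + 0.2755j + 0.1948k


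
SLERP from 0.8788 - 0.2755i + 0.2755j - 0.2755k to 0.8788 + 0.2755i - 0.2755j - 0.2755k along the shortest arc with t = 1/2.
0.9542 - 0.2991k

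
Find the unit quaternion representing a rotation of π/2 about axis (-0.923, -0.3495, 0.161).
0.7071 - 0.6527i - 0.2471j + 0.1138k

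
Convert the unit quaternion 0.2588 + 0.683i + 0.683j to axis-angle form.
axis = (√2/2, √2/2, 0), θ = 5π/6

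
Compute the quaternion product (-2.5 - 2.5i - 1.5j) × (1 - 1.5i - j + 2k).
-7.75 - 1.75i + 6j - 4.75k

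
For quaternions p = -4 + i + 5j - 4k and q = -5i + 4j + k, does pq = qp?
No: pq = -11 + 41i + 3j + 25k ≠ -11 - i - 35j - 33k = qp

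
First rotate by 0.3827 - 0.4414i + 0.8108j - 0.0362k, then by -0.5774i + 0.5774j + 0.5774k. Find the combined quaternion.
-0.7021 - 0.71i - 0.0548j + 0.0077k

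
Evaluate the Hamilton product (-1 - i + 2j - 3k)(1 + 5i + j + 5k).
17 + 7i - 9j - 19k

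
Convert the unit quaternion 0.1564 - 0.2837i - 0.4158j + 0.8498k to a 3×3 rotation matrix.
[[-0.7901, -0.0299, -0.6122], [0.5017, -0.6053, -0.618], [-0.3521, -0.7954, 0.4932]]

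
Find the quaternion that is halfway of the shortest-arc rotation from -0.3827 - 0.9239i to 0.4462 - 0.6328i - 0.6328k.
0.0378 - 0.9257i - 0.3763k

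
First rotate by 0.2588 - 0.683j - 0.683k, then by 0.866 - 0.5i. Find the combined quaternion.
0.2241 - 0.1294i - 0.933j - 0.25k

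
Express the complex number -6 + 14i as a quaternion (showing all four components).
-6 + 14i + 0j + 0k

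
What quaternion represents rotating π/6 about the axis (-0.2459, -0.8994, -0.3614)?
0.9659 - 0.0636i - 0.2328j - 0.0935k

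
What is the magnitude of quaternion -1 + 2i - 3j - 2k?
√18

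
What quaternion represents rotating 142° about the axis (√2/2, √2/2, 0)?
0.3256 + 0.6686i + 0.6686j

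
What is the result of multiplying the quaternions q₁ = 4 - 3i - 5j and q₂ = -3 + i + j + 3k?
-4 - 2i + 28j + 14k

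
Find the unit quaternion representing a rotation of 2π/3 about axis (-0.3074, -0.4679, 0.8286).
0.5 - 0.2662i - 0.4052j + 0.7176k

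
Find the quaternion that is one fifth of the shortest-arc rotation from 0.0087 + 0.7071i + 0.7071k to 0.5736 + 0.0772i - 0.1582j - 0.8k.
-0.1299 + 0.5877i + 0.0379j + 0.7977k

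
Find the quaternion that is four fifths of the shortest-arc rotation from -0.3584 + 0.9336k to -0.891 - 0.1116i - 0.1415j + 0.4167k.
-0.8198 - 0.0928i - 0.1176j + 0.5528k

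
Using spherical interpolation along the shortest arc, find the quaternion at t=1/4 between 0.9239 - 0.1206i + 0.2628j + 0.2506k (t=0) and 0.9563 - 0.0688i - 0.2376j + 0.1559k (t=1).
0.9563 - 0.1102i + 0.1391j + 0.2324k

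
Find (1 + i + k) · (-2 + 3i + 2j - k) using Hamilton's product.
-4 - i + 6j - k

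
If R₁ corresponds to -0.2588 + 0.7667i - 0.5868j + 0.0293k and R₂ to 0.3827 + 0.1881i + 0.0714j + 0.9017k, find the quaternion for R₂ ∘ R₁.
-0.2278 + 0.7759i + 0.4428j - 0.3873k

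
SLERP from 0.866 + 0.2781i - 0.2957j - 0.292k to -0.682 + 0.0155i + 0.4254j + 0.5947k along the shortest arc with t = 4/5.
0.7332 + 0.0452i - 0.4066j - 0.5432k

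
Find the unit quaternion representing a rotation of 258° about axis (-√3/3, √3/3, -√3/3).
-0.6293 - 0.4487i + 0.4487j - 0.4487k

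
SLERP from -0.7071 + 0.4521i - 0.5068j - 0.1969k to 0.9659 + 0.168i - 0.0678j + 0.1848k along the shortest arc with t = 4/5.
-0.977 - 0.0379i - 0.0592j - 0.2011k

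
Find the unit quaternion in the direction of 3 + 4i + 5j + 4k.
0.3693 + 0.4924i + 0.6155j + 0.4924k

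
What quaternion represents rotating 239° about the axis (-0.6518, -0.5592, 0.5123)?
-0.4924 - 0.5673i - 0.4867j + 0.4459k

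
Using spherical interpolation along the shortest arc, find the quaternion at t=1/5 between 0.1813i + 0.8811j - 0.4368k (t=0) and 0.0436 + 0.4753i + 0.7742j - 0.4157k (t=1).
0.0089 + 0.2425i + 0.8666j - 0.4361k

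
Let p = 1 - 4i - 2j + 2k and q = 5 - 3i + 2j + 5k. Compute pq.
-13 - 37i + 6j + k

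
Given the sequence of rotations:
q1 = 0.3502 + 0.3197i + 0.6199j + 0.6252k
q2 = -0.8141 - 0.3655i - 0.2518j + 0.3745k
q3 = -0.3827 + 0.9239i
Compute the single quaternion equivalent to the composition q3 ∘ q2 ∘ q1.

q2 · q1 = -0.2463 - 0.7778i - 0.2446j - 0.5239k
q3 · q2 · q1 = 0.8129 + 0.0701i + 0.5776j - 0.0255k
0.8129 + 0.0701i + 0.5776j - 0.0255k


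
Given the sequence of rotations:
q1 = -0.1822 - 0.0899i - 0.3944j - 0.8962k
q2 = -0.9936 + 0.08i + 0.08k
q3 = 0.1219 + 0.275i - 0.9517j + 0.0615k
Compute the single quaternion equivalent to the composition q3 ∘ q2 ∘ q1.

q2 · q1 = 0.2599 + 0.1063i + 0.4564j + 0.8443k
q3 · q2 · q1 = 0.3849 - 0.7472i - 0.4174j + 0.3456k
0.3849 - 0.7472i - 0.4174j + 0.3456k


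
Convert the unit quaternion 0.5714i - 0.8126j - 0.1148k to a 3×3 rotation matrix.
[[-0.347, -0.9286, -0.1312], [-0.9286, 0.3206, 0.1866], [-0.1312, 0.1866, -0.9736]]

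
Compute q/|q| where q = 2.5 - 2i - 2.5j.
0.6155 - 0.4924i - 0.6155j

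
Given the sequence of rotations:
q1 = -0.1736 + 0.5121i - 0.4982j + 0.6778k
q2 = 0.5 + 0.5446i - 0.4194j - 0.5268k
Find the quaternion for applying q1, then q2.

q2 · q1 = -0.2176 - 0.3852i - 0.8152j + 0.3738k
-0.2176 - 0.3852i - 0.8152j + 0.3738k


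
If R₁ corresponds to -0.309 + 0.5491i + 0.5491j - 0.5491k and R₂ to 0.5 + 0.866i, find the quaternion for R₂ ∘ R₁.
-0.63 + 0.007i + 0.7501j + 0.201k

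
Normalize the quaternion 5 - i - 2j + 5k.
0.6742 - 0.1348i - 0.2697j + 0.6742k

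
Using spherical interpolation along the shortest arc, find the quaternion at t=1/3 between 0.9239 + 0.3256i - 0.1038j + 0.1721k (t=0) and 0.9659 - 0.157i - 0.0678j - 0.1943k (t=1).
0.9796 + 0.1696i - 0.0957j + 0.0503k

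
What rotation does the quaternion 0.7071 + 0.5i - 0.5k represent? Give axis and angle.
axis = (√2/2, 0, -√2/2), θ = π/2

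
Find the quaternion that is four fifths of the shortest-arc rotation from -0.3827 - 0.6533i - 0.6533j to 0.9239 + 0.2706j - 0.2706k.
-0.8796 - 0.1549i - 0.3859j + 0.2311k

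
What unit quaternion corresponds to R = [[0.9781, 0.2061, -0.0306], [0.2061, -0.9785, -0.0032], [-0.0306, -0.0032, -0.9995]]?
0.9945i + 0.1036j - 0.0154k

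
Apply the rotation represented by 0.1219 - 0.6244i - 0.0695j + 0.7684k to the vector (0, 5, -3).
(2.427, -4.939, -1.927)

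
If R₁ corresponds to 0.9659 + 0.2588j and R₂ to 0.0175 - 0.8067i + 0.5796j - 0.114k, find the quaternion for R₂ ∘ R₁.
-0.1331 - 0.7497i + 0.5644j - 0.3189k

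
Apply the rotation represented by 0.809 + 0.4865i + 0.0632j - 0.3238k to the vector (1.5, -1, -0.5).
(0.694, -0.597, -1.632)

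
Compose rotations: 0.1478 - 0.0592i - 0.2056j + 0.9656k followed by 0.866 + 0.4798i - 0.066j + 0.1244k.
0.0227 - 0.0185i - 0.6585j + 0.752k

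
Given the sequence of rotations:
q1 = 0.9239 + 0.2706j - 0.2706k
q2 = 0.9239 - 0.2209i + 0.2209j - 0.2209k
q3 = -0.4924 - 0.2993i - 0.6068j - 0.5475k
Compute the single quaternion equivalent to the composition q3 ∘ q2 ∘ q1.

q2 · q1 = 0.734 - 0.2041i + 0.3943j - 0.5139k
q3 · q2 · q1 = -0.4646 + 0.4085i - 0.6816j - 0.3907k
-0.4646 + 0.4085i - 0.6816j - 0.3907k


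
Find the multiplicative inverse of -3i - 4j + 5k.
0.06i + 0.08j - 0.1k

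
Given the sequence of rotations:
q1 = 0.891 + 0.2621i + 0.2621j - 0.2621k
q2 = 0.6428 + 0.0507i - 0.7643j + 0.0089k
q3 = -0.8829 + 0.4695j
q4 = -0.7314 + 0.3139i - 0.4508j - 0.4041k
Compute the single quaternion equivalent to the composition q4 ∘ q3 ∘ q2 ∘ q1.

q2 · q1 = 0.7621 + 0.4116i - 0.4969j + 0.0531k
q3 · q2 · q1 = -0.4396 - 0.3385i + 0.7965j - 0.2401k
q4 · q3 · q2 · q1 = 0.6898 + 0.5397i - 0.1722j + 0.4507k
0.6898 + 0.5397i - 0.1722j + 0.4507k


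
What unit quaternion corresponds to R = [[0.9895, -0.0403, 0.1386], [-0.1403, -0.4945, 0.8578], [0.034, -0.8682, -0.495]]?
0.5 - 0.863i + 0.0523j - 0.05k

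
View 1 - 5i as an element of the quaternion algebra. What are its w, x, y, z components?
1 - 5i + 0j + 0k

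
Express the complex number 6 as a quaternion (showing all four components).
6 + 0i + 0j + 0k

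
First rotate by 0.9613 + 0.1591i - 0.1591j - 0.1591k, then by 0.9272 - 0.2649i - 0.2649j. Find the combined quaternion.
0.8913 - 0.065i - 0.4443j - 0.0632k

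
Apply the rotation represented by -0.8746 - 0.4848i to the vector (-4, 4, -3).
(-4, 4.664, 1.802)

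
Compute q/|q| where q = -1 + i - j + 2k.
-0.378 + 0.378i - 0.378j + 0.7559k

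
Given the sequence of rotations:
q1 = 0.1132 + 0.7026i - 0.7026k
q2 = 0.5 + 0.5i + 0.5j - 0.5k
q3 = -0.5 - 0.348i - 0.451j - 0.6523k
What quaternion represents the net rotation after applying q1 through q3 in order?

q2 · q1 = -0.646 + 0.0566i + 0.0566j - 0.7592k
q3 · q2 · q1 = -0.127 + 0.5758i - 0.0381j + 0.8068k
-0.127 + 0.5758i - 0.0381j + 0.8068k


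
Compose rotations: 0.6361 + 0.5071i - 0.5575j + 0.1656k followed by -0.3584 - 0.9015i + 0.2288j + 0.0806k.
0.3434 - 0.6724i + 0.5355j + 0.3785k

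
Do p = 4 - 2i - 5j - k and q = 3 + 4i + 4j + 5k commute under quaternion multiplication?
No: pq = 45 - 11i + 7j + 29k ≠ 45 + 31i - 5j + 5k = qp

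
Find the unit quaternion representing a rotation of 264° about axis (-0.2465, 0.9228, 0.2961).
-0.6691 - 0.1832i + 0.6858j + 0.22k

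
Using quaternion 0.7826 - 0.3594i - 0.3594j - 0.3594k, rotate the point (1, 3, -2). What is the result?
(3.554, -0.496, -1.058)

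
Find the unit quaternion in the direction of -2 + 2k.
-0.7071 + 0.7071k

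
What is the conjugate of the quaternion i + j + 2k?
-i - j - 2k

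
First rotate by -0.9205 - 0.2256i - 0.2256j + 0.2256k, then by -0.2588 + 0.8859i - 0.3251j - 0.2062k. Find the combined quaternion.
0.4113 - 0.8769i + 0.2043j - 0.1418k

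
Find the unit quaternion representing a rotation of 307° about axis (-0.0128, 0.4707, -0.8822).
-0.8949 - 0.0057i + 0.21j - 0.3936k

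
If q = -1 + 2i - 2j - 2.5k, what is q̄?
-1 - 2i + 2j + 2.5k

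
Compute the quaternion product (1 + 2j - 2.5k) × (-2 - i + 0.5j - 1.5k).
-6.75 - 2.75i - j + 5.5k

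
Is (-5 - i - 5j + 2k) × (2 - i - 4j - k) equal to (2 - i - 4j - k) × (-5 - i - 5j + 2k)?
No: pq = -29 + 16i + 7j + 8k ≠ -29 - 10i + 13j + 10k = qp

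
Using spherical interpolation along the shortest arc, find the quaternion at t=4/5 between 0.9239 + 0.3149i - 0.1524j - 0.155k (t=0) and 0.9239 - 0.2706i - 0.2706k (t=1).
0.954 - 0.1546i - 0.0325j - 0.2548k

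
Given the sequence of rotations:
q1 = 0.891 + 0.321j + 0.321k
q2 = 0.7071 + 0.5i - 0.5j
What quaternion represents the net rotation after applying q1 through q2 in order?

q2 · q1 = 0.7905 + 0.285i - 0.379j + 0.3875k
0.7905 + 0.285i - 0.379j + 0.3875k


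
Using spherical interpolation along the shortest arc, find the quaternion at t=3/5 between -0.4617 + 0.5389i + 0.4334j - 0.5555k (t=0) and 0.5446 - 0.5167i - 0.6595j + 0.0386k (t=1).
-0.5325 + 0.5475i + 0.5921j - 0.257k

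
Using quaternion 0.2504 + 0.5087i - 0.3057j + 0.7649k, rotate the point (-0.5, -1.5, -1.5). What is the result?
(0.282, 2.079, -0.59)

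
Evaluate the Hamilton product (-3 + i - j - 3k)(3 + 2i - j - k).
-15 - 5i - 5j - 5k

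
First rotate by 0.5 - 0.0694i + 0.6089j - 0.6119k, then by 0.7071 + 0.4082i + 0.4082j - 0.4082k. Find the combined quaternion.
-0.1165 + 0.1538i + 0.9128j - 0.3599k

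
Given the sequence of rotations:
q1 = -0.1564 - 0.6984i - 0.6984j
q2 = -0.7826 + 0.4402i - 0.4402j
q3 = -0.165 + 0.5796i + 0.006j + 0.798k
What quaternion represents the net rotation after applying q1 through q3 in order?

q2 · q1 = 0.1224 + 0.4777i + 0.6154j - 0.6149k
q3 · q2 · q1 = 0.1899 - 0.5027i + 0.6368j + 0.553k
0.1899 - 0.5027i + 0.6368j + 0.553k


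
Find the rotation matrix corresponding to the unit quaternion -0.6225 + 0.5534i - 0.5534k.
[[0.3875, -0.689, -0.6125], [0.689, -0.225, 0.689], [-0.6125, -0.689, 0.3875]]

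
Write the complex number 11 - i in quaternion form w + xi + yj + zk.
11 - i + 0j + 0k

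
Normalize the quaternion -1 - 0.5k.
-0.8944 - 0.4472k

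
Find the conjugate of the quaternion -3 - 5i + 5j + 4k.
-3 + 5i - 5j - 4k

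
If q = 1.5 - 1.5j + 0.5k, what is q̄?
1.5 + 1.5j - 0.5k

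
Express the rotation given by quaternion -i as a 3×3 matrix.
[[1, 0, 0], [0, -1, 0], [0, 0, -1]]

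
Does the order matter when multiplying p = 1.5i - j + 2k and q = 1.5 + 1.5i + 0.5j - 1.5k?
Yes: pq = 1.25 + 2.75i + 3.75j + 5.25k ≠ 1.25 + 1.75i - 6.75j + 0.75k = qp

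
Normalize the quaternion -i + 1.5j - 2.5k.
-0.3244i + 0.4867j - 0.8111k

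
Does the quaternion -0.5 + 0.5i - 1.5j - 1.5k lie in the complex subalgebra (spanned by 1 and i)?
No. The quaternion -0.5 + 0.5i - 1.5j - 1.5k has j-coefficient y = -1.5 and k-coefficient z = -1.5, not both zero, so it does not lie in the complex subalgebra spanned by 1 and i.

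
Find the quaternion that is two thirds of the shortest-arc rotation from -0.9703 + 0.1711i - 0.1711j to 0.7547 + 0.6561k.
-0.8828 + 0.0621i - 0.0621j - 0.4614k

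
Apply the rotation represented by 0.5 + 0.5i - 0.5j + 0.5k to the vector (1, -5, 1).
(5, -1, 1)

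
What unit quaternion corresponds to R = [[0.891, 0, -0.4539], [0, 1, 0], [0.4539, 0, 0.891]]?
0.9724 - 0.2334j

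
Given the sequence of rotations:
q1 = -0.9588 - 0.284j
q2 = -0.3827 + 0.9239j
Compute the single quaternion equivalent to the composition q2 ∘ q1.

q2 · q1 = 0.6293 - 0.7771j
0.6293 - 0.7771j


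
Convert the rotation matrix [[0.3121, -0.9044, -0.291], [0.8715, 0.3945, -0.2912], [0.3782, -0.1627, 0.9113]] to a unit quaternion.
0.809 + 0.0397i - 0.2068j + 0.5488k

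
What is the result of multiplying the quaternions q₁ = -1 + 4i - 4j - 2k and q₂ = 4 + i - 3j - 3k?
-26 + 21i - 3j - 13k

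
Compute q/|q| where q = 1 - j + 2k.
0.4082 - 0.4082j + 0.8165k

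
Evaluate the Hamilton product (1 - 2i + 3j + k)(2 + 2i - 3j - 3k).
18 - 8i - j - k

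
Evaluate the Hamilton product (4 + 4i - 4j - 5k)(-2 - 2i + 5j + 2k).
30 + i + 30j + 30k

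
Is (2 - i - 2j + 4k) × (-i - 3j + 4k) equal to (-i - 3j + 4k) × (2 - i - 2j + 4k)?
No: pq = -23 + 2i - 6j + 9k ≠ -23 - 6i - 6j + 7k = qp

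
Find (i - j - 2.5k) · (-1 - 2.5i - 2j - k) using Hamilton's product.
-2 - 5i + 8.25j - 2k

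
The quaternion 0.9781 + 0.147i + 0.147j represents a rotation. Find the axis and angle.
axis = (√2/2, √2/2, 0), θ = 24°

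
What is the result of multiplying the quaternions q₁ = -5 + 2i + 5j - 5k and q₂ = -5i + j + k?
10 + 35i + 18j + 22k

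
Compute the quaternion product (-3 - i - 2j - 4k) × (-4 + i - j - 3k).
-1 + 3i + 4j + 28k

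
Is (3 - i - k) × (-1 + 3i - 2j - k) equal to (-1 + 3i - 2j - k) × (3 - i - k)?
No: pq = -1 + 8i - 10j ≠ -1 + 12i - 2j - 4k = qp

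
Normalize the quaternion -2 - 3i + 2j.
-0.4851 - 0.7276i + 0.4851j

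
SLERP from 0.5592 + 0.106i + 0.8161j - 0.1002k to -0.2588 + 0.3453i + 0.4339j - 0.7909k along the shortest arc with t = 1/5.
0.4278 + 0.1834i + 0.8349j - 0.2939k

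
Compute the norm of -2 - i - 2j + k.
√10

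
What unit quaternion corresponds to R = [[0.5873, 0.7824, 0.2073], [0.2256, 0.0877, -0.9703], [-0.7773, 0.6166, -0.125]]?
0.6225 + 0.6373i + 0.3954j - 0.2236k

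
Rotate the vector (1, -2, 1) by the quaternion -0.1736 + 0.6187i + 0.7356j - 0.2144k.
(-2.366, 0.599, 0.203)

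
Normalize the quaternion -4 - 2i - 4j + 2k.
-0.6325 - 0.3162i - 0.6325j + 0.3162k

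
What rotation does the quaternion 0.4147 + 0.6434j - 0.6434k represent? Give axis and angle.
axis = (0, √2/2, -√2/2), θ = 131°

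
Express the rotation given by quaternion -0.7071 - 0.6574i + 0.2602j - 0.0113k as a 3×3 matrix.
[[0.8643, -0.3581, -0.3531], [-0.3261, 0.1354, -0.9356], [0.3828, 0.9238, 0.0002]]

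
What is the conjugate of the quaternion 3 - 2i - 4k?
3 + 2i + 4k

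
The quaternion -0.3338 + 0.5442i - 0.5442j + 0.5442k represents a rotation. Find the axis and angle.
axis = (√3/3, -√3/3, √3/3), θ = 219°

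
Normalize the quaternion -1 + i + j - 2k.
-0.378 + 0.378i + 0.378j - 0.7559k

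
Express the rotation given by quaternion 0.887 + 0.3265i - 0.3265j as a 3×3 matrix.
[[0.7868, -0.2132, -0.5792], [-0.2132, 0.7868, -0.5792], [0.5792, 0.5792, 0.5736]]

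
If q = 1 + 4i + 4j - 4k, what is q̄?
1 - 4i - 4j + 4k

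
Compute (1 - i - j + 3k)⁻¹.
0.0833 + 0.0833i + 0.0833j - 0.25k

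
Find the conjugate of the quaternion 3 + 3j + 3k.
3 - 3j - 3k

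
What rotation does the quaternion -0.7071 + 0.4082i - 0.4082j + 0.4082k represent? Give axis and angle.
axis = (√3/3, -√3/3, √3/3), θ = 3π/2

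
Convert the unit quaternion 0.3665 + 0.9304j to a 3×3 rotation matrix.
[[-0.7313, 0, 0.682], [0, 1, 0], [-0.682, 0, -0.7313]]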